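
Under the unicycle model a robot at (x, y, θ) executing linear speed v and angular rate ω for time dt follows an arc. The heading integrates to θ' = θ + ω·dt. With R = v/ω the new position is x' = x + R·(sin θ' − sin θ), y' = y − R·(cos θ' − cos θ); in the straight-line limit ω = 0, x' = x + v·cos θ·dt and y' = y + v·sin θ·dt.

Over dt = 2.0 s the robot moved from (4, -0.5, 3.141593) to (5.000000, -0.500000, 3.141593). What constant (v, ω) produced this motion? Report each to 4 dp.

Δθ = 3.141593 − 3.141593 = 0.000000
ω = Δθ/dt = 0.000000/2.0 = 0.0000
ω = 0 → v = (Δx·cos θ + Δy·sin θ)/dt = -0.5000

v = -0.5000, ω = 0.0000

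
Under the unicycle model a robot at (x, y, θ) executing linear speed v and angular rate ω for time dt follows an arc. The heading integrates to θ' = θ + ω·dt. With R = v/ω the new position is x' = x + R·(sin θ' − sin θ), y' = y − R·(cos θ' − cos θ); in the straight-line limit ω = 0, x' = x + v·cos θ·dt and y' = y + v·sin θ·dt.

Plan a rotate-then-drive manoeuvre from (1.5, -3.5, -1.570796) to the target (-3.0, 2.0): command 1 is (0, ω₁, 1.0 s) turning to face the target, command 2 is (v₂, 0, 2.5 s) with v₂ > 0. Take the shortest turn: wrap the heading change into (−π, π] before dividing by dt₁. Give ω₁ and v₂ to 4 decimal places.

ω₁ = -2.4559, v₂ = 2.8425

heading to target = atan2(2−-3.5, -3−1.5) = 2.2565
Δθ = wrap(2.2565 − -1.5708) = -2.4559; ω₁ = Δθ/dt₁ = -2.4559
distance = √((-3−1.5)² + (2−-3.5)²) = 7.1063; v₂ = distance/dt₂ = 2.8425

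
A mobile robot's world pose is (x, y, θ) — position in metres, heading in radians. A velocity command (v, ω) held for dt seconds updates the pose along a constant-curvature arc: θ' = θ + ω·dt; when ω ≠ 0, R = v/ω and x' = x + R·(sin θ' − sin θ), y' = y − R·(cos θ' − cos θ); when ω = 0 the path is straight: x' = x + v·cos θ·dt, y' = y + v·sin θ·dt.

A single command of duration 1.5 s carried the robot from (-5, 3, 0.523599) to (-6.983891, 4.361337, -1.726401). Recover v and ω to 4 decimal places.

v = -2.0000, ω = -1.5000

Δθ = -1.726401 − 0.523599 = -2.250000
ω = Δθ/dt = -2.250000/1.5 = -1.5000
R = Δx/(sin θ' − sin θ) = 1.3333
v = R·ω = 1.3333·-1.5000 = -2.0000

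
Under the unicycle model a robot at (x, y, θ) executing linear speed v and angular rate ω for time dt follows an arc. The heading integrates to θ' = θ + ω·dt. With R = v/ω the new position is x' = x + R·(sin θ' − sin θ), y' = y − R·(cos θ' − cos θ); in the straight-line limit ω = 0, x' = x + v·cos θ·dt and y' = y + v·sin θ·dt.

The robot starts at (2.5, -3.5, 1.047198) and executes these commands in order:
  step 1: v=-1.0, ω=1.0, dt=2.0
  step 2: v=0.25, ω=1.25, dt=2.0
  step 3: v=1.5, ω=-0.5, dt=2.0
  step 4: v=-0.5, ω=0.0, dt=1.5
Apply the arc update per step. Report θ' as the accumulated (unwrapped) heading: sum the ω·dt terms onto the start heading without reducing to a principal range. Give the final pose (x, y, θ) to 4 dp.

step 1: θ'=3.0472 (R=-1.0000) → pose (3.2718, -4.9955, 3.0472)
step 2: θ'=5.5472 (R=0.2000) → pose (3.1187, -5.3429, 5.5472)
step 3: θ'=4.5472 (R=-3.0000) → pose (4.0639, -8.0597, 4.5472)
step 4: θ'=4.5472 (straight) → pose (4.1872, -7.3199, 4.5472)

(4.1872, -7.3199, 4.5472)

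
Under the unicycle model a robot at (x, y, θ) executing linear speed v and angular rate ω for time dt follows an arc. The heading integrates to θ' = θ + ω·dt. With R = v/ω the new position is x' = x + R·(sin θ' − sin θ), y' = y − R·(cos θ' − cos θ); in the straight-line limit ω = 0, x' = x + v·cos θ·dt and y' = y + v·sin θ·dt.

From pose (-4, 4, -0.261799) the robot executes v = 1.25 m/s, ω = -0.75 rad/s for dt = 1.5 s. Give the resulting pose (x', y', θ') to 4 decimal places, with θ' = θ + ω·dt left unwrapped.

θ' = -0.2618 + -0.75·1.5 = -1.3868
R = v/ω = 1.25/-0.75 = -1.6667
x' = -4 + -1.6667·(sin -1.3868 − sin -0.2618) = -2.7928
y' = 4 − -1.6667·(cos -1.3868 − cos -0.2618) = 2.6951

(-2.7928, 2.6951, -1.3868)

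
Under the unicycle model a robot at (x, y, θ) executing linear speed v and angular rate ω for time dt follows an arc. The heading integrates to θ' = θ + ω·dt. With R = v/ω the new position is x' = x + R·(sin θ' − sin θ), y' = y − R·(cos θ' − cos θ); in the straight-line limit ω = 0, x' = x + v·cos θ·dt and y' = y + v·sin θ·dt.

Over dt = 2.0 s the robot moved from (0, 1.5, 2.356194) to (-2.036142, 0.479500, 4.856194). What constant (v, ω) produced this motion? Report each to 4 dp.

v = 1.5000, ω = 1.2500

Δθ = 4.856194 − 2.356194 = 2.500000
ω = Δθ/dt = 2.500000/2.0 = 1.2500
R = Δx/(sin θ' − sin θ) = 1.2000
v = R·ω = 1.2000·1.2500 = 1.5000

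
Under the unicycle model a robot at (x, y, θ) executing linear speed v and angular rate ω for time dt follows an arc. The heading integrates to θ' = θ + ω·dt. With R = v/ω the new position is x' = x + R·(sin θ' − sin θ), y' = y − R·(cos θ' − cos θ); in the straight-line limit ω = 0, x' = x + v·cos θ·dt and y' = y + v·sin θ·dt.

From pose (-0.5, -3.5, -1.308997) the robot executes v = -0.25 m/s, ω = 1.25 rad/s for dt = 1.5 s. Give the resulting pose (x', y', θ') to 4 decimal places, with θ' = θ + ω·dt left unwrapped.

(-0.8004, -3.3830, 0.5660)

θ' = -1.3090 + 1.25·1.5 = 0.5660
R = v/ω = -0.25/1.25 = -0.2000
x' = -0.5 + -0.2000·(sin 0.5660 − sin -1.3090) = -0.8004
y' = -3.5 − -0.2000·(cos 0.5660 − cos -1.3090) = -3.3830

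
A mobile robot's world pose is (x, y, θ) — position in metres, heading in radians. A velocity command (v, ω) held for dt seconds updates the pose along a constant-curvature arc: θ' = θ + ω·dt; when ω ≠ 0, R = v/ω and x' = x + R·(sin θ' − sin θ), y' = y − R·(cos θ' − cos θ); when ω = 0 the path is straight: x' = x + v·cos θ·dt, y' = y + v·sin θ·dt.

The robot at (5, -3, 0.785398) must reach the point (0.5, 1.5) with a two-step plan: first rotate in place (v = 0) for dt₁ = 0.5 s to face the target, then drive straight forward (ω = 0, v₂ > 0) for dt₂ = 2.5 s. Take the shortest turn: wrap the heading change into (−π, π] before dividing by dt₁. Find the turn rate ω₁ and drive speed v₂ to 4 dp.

heading to target = atan2(1.5−-3, 0.5−5) = 2.3562
Δθ = wrap(2.3562 − 0.7854) = 1.5708; ω₁ = Δθ/dt₁ = 3.1416
distance = √((0.5−5)² + (1.5−-3)²) = 6.3640; v₂ = distance/dt₂ = 2.5456

ω₁ = 3.1416, v₂ = 2.5456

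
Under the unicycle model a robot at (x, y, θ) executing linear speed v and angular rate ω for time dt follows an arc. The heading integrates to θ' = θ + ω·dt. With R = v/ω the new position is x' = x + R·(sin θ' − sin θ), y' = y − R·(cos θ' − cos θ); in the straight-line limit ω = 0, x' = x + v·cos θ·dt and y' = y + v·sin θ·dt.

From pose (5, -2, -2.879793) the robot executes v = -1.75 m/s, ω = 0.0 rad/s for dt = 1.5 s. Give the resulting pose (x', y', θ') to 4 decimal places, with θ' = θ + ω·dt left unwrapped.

(7.5356, -1.3206, -2.8798)

θ' = -2.8798 + 0.0·1.5 = -2.8798
ω = 0 → straight: x' = 5 + -1.75·cos(-2.8798)·1.5 = 7.5356
y' = -2 + -1.75·sin(-2.8798)·1.5 = -1.3206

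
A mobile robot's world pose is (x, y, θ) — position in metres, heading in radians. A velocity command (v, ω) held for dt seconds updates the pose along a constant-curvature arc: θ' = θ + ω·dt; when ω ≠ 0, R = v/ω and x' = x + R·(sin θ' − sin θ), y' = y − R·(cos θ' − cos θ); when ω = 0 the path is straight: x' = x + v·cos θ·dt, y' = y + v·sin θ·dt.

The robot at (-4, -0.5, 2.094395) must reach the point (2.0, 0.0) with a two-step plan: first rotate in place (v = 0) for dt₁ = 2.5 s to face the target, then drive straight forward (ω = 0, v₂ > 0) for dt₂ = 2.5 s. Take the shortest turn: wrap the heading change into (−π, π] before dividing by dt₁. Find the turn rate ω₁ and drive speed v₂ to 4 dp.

ω₁ = -0.8045, v₂ = 2.4083

heading to target = atan2(0−-0.5, 2−-4) = 0.0831
Δθ = wrap(0.0831 − 2.0944) = -2.0113; ω₁ = Δθ/dt₁ = -0.8045
distance = √((2−-4)² + (0−-0.5)²) = 6.0208; v₂ = distance/dt₂ = 2.4083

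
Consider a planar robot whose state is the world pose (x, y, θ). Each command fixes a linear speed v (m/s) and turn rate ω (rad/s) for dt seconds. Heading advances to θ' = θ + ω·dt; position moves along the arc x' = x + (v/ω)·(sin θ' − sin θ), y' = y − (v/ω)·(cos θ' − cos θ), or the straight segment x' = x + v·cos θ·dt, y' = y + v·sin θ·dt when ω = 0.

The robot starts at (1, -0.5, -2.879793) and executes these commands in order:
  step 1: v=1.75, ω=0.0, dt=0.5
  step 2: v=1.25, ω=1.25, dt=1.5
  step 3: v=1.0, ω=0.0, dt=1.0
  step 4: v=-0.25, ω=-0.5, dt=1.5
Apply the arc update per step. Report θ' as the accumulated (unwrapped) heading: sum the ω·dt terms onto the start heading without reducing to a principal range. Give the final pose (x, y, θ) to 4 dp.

step 1: θ'=-2.8798 (straight) → pose (0.1548, -0.7265, -2.8798)
step 2: θ'=-1.0048 (R=1.0000) → pose (-0.4304, -2.2287, -1.0048)
step 3: θ'=-1.0048 (straight) → pose (0.1058, -3.0727, -1.0048)
step 4: θ'=-1.7548 (R=0.5000) → pose (0.0363, -2.7131, -1.7548)

(0.0363, -2.7131, -1.7548)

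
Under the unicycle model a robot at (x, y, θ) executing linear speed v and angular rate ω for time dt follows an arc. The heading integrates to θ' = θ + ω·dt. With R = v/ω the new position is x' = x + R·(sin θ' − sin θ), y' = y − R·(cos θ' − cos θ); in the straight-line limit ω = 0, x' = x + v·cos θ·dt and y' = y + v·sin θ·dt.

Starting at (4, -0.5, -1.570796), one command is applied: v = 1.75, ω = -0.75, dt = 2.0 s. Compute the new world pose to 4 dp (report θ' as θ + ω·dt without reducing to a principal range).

θ' = -1.5708 + -0.75·2.0 = -3.0708
R = v/ω = 1.75/-0.75 = -2.3333
x' = 4 + -2.3333·(sin -3.0708 − sin -1.5708) = 1.8317
y' = -0.5 − -2.3333·(cos -3.0708 − cos -1.5708) = -2.8275

(1.8317, -2.8275, -3.0708)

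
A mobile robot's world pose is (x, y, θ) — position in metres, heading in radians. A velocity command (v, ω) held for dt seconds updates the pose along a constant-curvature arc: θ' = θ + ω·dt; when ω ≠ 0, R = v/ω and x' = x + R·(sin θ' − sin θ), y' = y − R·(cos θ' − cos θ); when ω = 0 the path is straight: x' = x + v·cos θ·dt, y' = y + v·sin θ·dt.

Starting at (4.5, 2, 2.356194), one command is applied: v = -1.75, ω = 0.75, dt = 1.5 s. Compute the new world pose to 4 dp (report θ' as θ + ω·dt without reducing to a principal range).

(6.9272, 1.4498, 3.4812)

θ' = 2.3562 + 0.75·1.5 = 3.4812
R = v/ω = -1.75/0.75 = -2.3333
x' = 4.5 + -2.3333·(sin 3.4812 − sin 2.3562) = 6.9272
y' = 2 − -2.3333·(cos 3.4812 − cos 2.3562) = 1.4498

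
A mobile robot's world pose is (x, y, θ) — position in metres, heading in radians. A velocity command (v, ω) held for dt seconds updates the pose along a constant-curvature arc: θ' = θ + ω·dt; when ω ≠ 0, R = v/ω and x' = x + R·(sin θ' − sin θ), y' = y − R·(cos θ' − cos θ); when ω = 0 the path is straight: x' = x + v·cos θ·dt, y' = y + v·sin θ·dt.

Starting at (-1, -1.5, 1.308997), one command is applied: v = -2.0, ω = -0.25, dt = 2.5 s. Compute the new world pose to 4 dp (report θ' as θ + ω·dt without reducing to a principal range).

(-3.6722, -5.6299, 0.6840)

θ' = 1.3090 + -0.25·2.5 = 0.6840
R = v/ω = -2.0/-0.25 = 8.0000
x' = -1 + 8.0000·(sin 0.6840 − sin 1.3090) = -3.6722
y' = -1.5 − 8.0000·(cos 0.6840 − cos 1.3090) = -5.6299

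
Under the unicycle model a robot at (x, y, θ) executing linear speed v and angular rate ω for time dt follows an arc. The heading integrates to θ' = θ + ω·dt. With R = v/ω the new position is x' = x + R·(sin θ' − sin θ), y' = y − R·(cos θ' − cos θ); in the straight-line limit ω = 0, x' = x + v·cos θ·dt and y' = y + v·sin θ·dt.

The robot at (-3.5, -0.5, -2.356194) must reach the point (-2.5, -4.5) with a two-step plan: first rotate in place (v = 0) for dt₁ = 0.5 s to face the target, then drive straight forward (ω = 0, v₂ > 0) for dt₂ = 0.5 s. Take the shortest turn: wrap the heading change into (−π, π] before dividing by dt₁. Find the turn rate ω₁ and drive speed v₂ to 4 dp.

ω₁ = 2.0608, v₂ = 8.2462

heading to target = atan2(-4.5−-0.5, -2.5−-3.5) = -1.3258
Δθ = wrap(-1.3258 − -2.3562) = 1.0304; ω₁ = Δθ/dt₁ = 2.0608
distance = √((-2.5−-3.5)² + (-4.5−-0.5)²) = 4.1231; v₂ = distance/dt₂ = 8.2462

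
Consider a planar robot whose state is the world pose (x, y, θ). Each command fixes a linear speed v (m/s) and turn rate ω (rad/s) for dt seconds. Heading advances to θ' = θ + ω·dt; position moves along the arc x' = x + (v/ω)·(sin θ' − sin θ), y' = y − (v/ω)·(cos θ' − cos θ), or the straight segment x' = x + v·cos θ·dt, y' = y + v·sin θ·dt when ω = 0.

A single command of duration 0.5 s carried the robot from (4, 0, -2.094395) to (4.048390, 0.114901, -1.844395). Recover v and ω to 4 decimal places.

v = -0.2500, ω = 0.5000

Δθ = -1.844395 − -2.094395 = 0.250000
ω = Δθ/dt = 0.250000/0.5 = 0.5000
R = −Δy/(cos θ' − cos θ) = -0.5000
v = R·ω = -0.5000·0.5000 = -0.2500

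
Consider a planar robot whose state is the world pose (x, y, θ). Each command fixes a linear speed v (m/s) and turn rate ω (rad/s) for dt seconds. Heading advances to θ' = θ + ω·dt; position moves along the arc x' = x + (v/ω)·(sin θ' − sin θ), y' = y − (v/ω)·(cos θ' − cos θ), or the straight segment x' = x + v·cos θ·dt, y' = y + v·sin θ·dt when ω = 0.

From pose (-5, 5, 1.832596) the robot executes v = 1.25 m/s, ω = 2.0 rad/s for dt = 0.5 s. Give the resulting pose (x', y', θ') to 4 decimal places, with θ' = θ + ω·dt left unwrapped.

θ' = 1.8326 + 2.0·0.5 = 2.8326
R = v/ω = 1.25/2.0 = 0.6250
x' = -5 + 0.6250·(sin 2.8326 − sin 1.8326) = -5.4136
y' = 5 − 0.6250·(cos 2.8326 − cos 1.8326) = 5.4336

(-5.4136, 5.4336, 2.8326)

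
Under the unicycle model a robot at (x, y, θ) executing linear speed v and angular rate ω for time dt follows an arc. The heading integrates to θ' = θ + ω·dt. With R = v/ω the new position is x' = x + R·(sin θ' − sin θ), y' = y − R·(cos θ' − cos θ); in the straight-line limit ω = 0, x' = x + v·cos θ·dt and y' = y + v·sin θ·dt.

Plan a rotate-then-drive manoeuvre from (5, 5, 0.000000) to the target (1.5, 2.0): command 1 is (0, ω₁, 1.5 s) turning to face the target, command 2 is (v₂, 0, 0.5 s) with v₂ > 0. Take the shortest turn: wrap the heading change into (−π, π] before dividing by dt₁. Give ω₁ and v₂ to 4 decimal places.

ω₁ = -1.6220, v₂ = 9.2195

heading to target = atan2(2−5, 1.5−5) = -2.4330
Δθ = wrap(-2.4330 − 0.0000) = -2.4330; ω₁ = Δθ/dt₁ = -1.6220
distance = √((1.5−5)² + (2−5)²) = 4.6098; v₂ = distance/dt₂ = 9.2195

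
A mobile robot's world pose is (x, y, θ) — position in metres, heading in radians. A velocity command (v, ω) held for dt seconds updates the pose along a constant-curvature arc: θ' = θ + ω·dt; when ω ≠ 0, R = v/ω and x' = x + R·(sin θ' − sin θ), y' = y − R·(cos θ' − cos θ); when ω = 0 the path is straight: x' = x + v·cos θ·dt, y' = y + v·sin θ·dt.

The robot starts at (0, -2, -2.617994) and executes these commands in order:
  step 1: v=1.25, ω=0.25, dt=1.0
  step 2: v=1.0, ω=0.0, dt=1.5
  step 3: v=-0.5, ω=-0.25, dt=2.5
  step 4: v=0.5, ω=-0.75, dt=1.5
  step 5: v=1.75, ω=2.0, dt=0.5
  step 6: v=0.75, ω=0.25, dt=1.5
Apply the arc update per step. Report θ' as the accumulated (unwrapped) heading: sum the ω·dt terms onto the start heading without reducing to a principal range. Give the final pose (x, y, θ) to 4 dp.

(-3.4555, -2.8177, -2.7430)

step 1: θ'=-2.3680 (R=5.0000) → pose (-0.9936, -2.7531, -2.3680)
step 2: θ'=-2.3680 (straight) → pose (-2.0667, -3.8012, -2.3680)
step 3: θ'=-2.9930 (R=2.0000) → pose (-0.9653, -3.2540, -2.9930)
step 4: θ'=-4.1180 (R=-0.6667) → pose (-1.6164, -2.9681, -4.1180)
step 5: θ'=-3.1180 (R=0.8750) → pose (-2.3619, -2.5833, -3.1180)
step 6: θ'=-2.7430 (R=3.0000) → pose (-3.4555, -2.8177, -2.7430)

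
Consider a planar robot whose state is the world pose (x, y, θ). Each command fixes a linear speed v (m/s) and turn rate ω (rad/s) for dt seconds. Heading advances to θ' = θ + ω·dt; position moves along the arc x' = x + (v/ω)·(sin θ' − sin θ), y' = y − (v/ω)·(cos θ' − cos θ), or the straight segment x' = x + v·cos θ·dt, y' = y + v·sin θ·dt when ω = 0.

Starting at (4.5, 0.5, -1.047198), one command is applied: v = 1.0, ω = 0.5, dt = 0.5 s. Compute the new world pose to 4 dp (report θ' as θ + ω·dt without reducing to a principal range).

(4.8012, 0.1026, -0.7972)

θ' = -1.0472 + 0.5·0.5 = -0.7972
R = v/ω = 1.0/0.5 = 2.0000
x' = 4.5 + 2.0000·(sin -0.7972 − sin -1.0472) = 4.8012
y' = 0.5 − 2.0000·(cos -0.7972 − cos -1.0472) = 0.1026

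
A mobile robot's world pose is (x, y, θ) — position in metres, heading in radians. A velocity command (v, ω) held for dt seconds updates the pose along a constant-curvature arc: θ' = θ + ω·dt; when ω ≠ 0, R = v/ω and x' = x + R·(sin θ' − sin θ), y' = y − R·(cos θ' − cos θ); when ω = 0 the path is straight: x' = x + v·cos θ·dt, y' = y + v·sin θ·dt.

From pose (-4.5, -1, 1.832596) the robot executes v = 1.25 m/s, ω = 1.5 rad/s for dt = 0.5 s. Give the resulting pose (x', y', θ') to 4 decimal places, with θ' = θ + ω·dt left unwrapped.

(-4.8630, -0.5092, 2.5826)

θ' = 1.8326 + 1.5·0.5 = 2.5826
R = v/ω = 1.25/1.5 = 0.8333
x' = -4.5 + 0.8333·(sin 2.5826 − sin 1.8326) = -4.8630
y' = -1 − 0.8333·(cos 2.5826 − cos 1.8326) = -0.5092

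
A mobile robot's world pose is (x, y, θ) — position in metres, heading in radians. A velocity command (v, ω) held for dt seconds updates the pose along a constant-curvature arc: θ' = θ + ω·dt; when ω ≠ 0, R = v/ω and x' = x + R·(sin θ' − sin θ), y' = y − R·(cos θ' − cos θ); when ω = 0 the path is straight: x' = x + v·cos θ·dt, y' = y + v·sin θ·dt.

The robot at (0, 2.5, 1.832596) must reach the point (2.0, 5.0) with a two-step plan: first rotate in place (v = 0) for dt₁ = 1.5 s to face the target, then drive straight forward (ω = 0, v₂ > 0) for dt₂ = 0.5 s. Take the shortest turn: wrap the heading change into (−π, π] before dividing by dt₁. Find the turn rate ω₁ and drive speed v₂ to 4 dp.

ω₁ = -0.6244, v₂ = 6.4031

heading to target = atan2(5−2.5, 2−0) = 0.8961
Δθ = wrap(0.8961 − 1.8326) = -0.9365; ω₁ = Δθ/dt₁ = -0.6244
distance = √((2−0)² + (5−2.5)²) = 3.2016; v₂ = distance/dt₂ = 6.4031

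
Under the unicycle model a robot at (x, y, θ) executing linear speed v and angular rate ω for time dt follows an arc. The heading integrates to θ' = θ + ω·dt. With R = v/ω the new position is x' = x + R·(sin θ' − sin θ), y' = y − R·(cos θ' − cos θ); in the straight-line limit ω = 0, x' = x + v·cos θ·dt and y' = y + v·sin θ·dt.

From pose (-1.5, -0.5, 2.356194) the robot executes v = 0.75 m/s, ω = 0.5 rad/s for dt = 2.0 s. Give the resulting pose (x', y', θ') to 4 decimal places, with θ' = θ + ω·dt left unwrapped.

θ' = 2.3562 + 0.5·2.0 = 3.3562
R = v/ω = 0.75/0.5 = 1.5000
x' = -1.5 + 1.5000·(sin 3.3562 − sin 2.3562) = -2.8801
y' = -0.5 − 1.5000·(cos 3.3562 − cos 2.3562) = -0.0951

(-2.8801, -0.0951, 3.3562)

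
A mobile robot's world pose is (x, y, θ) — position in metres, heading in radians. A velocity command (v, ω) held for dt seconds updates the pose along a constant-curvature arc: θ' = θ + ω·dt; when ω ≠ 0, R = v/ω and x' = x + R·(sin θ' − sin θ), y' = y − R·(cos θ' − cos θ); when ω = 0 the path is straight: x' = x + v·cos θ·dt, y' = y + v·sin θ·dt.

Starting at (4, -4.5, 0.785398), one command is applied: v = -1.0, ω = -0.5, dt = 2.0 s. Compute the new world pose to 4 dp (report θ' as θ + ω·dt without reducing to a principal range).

(2.1599, -5.0399, -0.2146)

θ' = 0.7854 + -0.5·2.0 = -0.2146
R = v/ω = -1.0/-0.5 = 2.0000
x' = 4 + 2.0000·(sin -0.2146 − sin 0.7854) = 2.1599
y' = -4.5 − 2.0000·(cos -0.2146 − cos 0.7854) = -5.0399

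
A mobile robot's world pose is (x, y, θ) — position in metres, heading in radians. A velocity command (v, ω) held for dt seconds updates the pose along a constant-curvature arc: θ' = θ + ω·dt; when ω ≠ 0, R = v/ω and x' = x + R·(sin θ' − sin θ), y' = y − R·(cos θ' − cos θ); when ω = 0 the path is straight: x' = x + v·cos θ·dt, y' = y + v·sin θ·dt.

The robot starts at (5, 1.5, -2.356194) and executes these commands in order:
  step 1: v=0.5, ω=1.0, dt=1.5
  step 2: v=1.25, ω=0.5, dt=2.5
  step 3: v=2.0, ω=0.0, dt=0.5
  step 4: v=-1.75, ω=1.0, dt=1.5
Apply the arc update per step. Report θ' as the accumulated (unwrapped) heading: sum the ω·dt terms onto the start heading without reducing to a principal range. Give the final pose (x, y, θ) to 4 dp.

(7.7590, -1.6394, 1.8938)

step 1: θ'=-0.8562 (R=0.5000) → pose (4.9759, 0.8188, -0.8562)
step 2: θ'=0.3938 (R=2.5000) → pose (7.8235, 0.1484, 0.3938)
step 3: θ'=0.3938 (straight) → pose (8.7470, 0.5321, 0.3938)
step 4: θ'=1.8938 (R=-1.7500) → pose (7.7590, -1.6394, 1.8938)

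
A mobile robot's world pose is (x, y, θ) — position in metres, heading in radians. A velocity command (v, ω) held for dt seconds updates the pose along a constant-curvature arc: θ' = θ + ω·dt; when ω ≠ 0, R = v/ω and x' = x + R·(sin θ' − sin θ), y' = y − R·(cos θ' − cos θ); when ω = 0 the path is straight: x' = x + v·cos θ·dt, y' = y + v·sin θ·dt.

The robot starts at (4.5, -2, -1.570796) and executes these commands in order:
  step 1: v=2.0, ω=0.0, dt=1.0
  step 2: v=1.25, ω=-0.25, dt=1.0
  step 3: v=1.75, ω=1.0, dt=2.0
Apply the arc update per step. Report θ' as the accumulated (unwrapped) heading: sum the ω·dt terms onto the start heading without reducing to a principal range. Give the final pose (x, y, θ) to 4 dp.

(6.3521, -7.3920, 0.1792)

step 1: θ'=-1.5708 (straight) → pose (4.5000, -4.0000, -1.5708)
step 2: θ'=-1.8208 (R=-5.0000) → pose (4.3446, -5.2370, -1.8208)
step 3: θ'=0.1792 (R=1.7500) → pose (6.3521, -7.3920, 0.1792)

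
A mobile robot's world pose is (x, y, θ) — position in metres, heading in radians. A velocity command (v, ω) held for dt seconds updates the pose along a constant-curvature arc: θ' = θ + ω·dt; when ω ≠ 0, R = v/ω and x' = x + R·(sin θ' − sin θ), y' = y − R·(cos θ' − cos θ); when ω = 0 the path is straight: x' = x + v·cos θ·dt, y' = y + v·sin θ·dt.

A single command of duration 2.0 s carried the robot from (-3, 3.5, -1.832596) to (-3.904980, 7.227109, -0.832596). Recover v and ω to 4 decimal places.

Δθ = -0.832596 − -1.832596 = 1.000000
ω = Δθ/dt = 1.000000/2.0 = 0.5000
R = −Δy/(cos θ' − cos θ) = -4.0000
v = R·ω = -4.0000·0.5000 = -2.0000

v = -2.0000, ω = 0.5000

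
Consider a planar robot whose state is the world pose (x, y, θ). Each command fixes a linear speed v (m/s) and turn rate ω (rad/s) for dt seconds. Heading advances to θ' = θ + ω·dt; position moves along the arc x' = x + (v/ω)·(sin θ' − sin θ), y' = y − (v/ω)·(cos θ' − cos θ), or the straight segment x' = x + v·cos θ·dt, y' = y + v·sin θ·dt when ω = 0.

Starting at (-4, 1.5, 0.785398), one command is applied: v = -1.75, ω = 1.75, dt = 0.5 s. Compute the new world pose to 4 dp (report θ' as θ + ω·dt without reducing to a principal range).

(-4.2889, 0.7034, 1.6604)

θ' = 0.7854 + 1.75·0.5 = 1.6604
R = v/ω = -1.75/1.75 = -1.0000
x' = -4 + -1.0000·(sin 1.6604 − sin 0.7854) = -4.2889
y' = 1.5 − -1.0000·(cos 1.6604 − cos 0.7854) = 0.7034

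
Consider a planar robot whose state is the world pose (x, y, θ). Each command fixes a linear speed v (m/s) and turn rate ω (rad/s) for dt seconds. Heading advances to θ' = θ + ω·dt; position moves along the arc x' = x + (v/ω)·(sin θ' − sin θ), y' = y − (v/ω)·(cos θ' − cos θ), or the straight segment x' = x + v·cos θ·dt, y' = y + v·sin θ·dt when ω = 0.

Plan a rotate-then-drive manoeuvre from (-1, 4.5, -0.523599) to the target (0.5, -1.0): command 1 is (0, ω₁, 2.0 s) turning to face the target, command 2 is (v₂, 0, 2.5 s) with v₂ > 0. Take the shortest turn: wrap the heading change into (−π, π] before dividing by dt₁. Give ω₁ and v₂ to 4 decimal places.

heading to target = atan2(-1−4.5, 0.5−-1) = -1.3045
Δθ = wrap(-1.3045 − -0.5236) = -0.7809; ω₁ = Δθ/dt₁ = -0.3905
distance = √((0.5−-1)² + (-1−4.5)²) = 5.7009; v₂ = distance/dt₂ = 2.2804

ω₁ = -0.3905, v₂ = 2.2804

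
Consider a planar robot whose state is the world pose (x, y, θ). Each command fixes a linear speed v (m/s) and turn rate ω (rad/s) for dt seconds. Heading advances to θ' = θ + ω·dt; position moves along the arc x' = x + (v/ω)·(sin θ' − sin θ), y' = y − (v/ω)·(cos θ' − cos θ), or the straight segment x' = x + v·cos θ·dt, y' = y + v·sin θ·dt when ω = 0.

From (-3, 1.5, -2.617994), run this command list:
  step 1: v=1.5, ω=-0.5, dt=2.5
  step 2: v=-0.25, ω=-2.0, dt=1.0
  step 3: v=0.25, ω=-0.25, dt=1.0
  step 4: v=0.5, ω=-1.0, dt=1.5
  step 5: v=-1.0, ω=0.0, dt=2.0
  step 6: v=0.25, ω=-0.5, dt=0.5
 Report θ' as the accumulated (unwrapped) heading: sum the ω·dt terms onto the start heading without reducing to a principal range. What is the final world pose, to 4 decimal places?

step 1: θ'=-3.8680 (R=-3.0000) → pose (-6.4926, 1.8554, -3.8680)
step 2: θ'=-5.8680 (R=0.1250) → pose (-6.5252, 1.6475, -5.8680)
step 3: θ'=-6.1180 (R=-1.0000) → pose (-6.2862, 1.7189, -6.1180)
step 4: θ'=-7.6180 (R=-0.5000) → pose (-5.7179, 1.3426, -7.6180)
step 5: θ'=-7.6180 (straight) → pose (-6.1855, 3.2872, -7.6180)
step 6: θ'=-7.8680 (R=-0.5000) → pose (-6.1717, 3.1633, -7.8680)

(-6.1717, 3.1633, -7.8680)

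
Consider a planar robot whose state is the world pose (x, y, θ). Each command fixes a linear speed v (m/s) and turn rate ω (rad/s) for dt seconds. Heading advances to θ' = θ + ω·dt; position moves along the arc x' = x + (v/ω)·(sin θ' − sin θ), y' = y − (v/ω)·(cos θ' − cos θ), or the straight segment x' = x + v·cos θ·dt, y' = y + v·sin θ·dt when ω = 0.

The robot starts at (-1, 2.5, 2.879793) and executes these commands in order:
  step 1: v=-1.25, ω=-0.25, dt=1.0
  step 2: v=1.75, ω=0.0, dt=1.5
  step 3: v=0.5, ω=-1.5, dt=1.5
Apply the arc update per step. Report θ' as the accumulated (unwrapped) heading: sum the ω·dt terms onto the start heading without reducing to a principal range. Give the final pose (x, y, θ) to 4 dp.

(-2.0943, 3.9155, 0.3798)

step 1: θ'=2.6298 (R=5.0000) → pose (0.1546, 2.0297, 2.6298)
step 2: θ'=2.6298 (straight) → pose (-2.1340, 3.3153, 2.6298)
step 3: θ'=0.3798 (R=-0.3333) → pose (-2.0943, 3.9155, 0.3798)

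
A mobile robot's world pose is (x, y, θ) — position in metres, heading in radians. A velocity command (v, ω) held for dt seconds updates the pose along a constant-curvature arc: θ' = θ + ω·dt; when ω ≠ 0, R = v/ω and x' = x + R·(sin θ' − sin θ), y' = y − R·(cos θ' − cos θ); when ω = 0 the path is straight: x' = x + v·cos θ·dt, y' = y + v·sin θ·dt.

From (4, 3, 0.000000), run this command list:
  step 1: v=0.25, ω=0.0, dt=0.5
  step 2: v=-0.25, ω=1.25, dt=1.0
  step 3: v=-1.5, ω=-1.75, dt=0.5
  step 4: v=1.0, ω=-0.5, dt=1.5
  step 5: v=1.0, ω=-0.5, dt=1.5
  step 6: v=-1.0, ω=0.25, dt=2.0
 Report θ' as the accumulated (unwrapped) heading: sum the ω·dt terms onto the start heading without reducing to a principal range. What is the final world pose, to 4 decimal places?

(4.7041, 2.8562, -0.6250)

step 1: θ'=0.0000 (straight) → pose (4.1250, 3.0000, 0.0000)
step 2: θ'=1.2500 (R=-0.2000) → pose (3.9352, 2.8631, 1.2500)
step 3: θ'=0.3750 (R=0.8571) → pose (3.4357, 2.3358, 0.3750)
step 4: θ'=-0.3750 (R=-2.0000) → pose (4.9008, 2.3358, -0.3750)
step 5: θ'=-1.1250 (R=-2.0000) → pose (5.9728, 1.3371, -1.1250)
step 6: θ'=-0.6250 (R=-4.0000) → pose (4.7041, 2.8562, -0.6250)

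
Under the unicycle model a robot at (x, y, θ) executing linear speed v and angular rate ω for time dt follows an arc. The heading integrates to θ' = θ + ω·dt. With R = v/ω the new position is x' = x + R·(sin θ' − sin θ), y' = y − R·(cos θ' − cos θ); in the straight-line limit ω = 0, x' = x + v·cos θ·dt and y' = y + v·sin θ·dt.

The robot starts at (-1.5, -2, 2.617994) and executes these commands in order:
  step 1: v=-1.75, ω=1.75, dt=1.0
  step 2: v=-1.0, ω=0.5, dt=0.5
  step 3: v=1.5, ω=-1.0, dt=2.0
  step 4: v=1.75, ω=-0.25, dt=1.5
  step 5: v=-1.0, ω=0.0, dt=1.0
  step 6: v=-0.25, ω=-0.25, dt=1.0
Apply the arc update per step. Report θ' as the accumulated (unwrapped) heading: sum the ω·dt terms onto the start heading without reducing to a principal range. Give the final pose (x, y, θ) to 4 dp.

step 1: θ'=4.3680 (R=-1.0000) → pose (-0.0587, -1.4716, 4.3680)
step 2: θ'=4.6180 (R=-2.0000) → pose (0.0498, -0.9849, 4.6180)
step 3: θ'=2.6180 (R=-1.5000) → pose (-2.1935, -2.1425, 2.6180)
step 4: θ'=2.2430 (R=-7.0000) → pose (-4.1707, -0.4393, 2.2430)
step 5: θ'=2.2430 (straight) → pose (-3.5480, -1.2217, 2.2430)
step 6: θ'=1.9930 (R=1.0000) → pose (-3.4182, -1.4347, 1.9930)

(-3.4182, -1.4347, 1.9930)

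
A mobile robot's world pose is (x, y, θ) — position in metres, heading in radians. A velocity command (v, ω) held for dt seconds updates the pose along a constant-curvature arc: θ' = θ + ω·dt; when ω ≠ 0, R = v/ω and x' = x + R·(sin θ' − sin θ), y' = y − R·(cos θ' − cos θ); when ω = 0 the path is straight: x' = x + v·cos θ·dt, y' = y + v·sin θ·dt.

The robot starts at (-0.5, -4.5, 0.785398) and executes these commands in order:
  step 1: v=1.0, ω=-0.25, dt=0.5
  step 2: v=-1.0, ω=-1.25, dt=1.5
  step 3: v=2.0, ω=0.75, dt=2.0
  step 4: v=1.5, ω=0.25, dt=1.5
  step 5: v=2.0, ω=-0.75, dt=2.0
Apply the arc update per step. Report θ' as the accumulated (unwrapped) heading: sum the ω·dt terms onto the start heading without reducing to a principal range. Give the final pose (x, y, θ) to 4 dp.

(7.4964, -4.7520, -0.8396)

step 1: θ'=0.6604 (R=-4.0000) → pose (-0.1253, -4.1694, 0.6604)
step 2: θ'=-1.2146 (R=0.8000) → pose (-1.3658, -3.8166, -1.2146)
step 3: θ'=0.2854 (R=2.6667) → pose (1.8842, -5.4455, 0.2854)
step 4: θ'=0.6604 (R=6.0000) → pose (3.8756, -4.4267, 0.6604)
step 5: θ'=-0.8396 (R=-2.6667) → pose (7.4964, -4.7520, -0.8396)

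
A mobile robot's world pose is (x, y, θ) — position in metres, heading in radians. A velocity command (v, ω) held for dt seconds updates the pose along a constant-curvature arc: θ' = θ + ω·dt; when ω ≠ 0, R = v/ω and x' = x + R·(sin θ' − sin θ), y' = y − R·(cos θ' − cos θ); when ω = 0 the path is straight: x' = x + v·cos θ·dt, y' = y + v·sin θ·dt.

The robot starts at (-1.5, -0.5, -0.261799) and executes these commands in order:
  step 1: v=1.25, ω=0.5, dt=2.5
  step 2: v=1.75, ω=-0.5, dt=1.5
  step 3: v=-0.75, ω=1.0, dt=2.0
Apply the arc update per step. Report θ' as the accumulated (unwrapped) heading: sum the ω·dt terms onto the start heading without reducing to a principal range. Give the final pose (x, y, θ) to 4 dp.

(2.9193, 0.8218, 2.2382)

step 1: θ'=0.9882 (R=2.5000) → pose (1.2346, 0.5393, 0.9882)
step 2: θ'=0.2382 (R=-3.5000) → pose (3.3314, 2.0148, 0.2382)
step 3: θ'=2.2382 (R=-0.7500) → pose (2.9193, 0.8218, 2.2382)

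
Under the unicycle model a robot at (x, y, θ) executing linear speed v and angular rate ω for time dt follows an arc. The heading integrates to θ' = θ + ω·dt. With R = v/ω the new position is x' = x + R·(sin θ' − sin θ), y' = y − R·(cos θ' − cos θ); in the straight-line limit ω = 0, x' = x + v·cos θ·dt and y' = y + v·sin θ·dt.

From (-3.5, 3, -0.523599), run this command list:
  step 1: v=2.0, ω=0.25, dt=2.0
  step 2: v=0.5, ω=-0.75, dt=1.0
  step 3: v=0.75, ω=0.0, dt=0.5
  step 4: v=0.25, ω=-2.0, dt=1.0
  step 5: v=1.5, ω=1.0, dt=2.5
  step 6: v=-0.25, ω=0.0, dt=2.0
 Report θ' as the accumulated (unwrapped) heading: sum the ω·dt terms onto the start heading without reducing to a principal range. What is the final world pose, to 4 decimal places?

(0.6401, -1.4359, -0.2736)

step 1: θ'=-0.0236 (R=8.0000) → pose (0.3112, 1.9304, -0.0236)
step 2: θ'=-0.7736 (R=-0.6667) → pose (0.7613, 1.7409, -0.7736)
step 3: θ'=-0.7736 (straight) → pose (1.0296, 1.4789, -0.7736)
step 4: θ'=-2.7736 (R=-0.1250) → pose (0.9872, 1.2728, -2.7736)
step 5: θ'=-0.2736 (R=1.5000) → pose (1.1215, -1.5710, -0.2736)
step 6: θ'=-0.2736 (straight) → pose (0.6401, -1.4359, -0.2736)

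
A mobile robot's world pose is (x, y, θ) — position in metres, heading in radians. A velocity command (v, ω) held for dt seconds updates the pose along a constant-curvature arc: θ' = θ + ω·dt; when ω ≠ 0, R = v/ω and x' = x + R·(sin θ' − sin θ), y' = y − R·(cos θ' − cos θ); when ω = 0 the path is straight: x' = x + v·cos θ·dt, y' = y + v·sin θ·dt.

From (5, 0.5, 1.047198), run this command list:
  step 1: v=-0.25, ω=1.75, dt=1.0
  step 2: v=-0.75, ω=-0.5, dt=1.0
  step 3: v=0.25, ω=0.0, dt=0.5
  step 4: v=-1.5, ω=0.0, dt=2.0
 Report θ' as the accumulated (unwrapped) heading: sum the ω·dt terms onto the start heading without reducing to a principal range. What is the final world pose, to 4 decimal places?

(7.5999, -2.2708, 2.2972)

step 1: θ'=2.7972 (R=-0.1429) → pose (5.0755, 0.2941, 2.7972)
step 2: θ'=2.2972 (R=1.5000) → pose (5.6904, -0.1215, 2.2972)
step 3: θ'=2.2972 (straight) → pose (5.6074, -0.0281, 2.2972)
step 4: θ'=2.2972 (straight) → pose (7.5999, -2.2708, 2.2972)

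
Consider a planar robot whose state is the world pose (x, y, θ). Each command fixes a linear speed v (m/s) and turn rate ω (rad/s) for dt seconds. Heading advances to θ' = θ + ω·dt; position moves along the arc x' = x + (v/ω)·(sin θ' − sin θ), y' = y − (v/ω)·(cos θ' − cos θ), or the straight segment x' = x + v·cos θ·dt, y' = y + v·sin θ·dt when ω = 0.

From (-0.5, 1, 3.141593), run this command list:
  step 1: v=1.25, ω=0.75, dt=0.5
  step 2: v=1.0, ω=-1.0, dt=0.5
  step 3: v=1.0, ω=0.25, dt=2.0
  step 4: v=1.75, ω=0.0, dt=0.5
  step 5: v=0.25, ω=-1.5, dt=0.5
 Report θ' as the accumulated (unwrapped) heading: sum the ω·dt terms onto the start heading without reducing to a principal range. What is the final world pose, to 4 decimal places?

(-4.5015, 0.2552, 2.7666)

step 1: θ'=3.5166 (R=1.6667) → pose (-1.1105, 0.8842, 3.5166)
step 2: θ'=3.0166 (R=-1.0000) → pose (-1.6014, 0.8225, 3.0166)
step 3: θ'=3.5166 (R=4.0000) → pose (-3.5652, 0.5757, 3.5166)
step 4: θ'=3.5166 (straight) → pose (-4.3794, 0.2552, 3.5166)
step 5: θ'=2.7666 (R=-0.1667) → pose (-4.5015, 0.2552, 2.7666)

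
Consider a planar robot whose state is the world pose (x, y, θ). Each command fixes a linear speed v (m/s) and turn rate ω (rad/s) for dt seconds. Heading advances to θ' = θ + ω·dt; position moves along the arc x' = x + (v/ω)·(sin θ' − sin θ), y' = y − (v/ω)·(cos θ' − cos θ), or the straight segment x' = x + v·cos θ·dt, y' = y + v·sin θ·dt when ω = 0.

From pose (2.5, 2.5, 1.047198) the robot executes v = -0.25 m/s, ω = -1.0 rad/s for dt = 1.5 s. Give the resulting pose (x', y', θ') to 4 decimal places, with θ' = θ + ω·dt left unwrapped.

(2.1741, 2.4002, -0.4528)

θ' = 1.0472 + -1.0·1.5 = -0.4528
R = v/ω = -0.25/-1.0 = 0.2500
x' = 2.5 + 0.2500·(sin -0.4528 − sin 1.0472) = 2.1741
y' = 2.5 − 0.2500·(cos -0.4528 − cos 1.0472) = 2.4002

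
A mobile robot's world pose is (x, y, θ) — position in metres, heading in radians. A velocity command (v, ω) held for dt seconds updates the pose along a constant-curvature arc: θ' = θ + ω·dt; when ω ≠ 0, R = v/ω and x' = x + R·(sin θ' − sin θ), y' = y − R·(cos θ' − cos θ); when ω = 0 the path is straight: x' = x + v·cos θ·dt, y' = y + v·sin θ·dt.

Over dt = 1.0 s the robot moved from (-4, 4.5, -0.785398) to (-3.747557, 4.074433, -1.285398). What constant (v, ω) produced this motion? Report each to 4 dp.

v = 0.5000, ω = -0.5000

Δθ = -1.285398 − -0.785398 = -0.500000
ω = Δθ/dt = -0.500000/1.0 = -0.5000
R = −Δy/(cos θ' − cos θ) = -1.0000
v = R·ω = -1.0000·-0.5000 = 0.5000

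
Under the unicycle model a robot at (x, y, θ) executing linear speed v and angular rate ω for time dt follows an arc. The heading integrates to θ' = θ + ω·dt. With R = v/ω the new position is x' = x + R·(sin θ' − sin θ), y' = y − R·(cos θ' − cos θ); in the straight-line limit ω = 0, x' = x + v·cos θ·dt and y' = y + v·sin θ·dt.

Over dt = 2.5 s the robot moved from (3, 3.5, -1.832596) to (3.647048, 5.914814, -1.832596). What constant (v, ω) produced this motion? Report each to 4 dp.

Δθ = -1.832596 − -1.832596 = 0.000000
ω = Δθ/dt = 0.000000/2.5 = 0.0000
ω = 0 → v = (Δx·cos θ + Δy·sin θ)/dt = -1.0000

v = -1.0000, ω = 0.0000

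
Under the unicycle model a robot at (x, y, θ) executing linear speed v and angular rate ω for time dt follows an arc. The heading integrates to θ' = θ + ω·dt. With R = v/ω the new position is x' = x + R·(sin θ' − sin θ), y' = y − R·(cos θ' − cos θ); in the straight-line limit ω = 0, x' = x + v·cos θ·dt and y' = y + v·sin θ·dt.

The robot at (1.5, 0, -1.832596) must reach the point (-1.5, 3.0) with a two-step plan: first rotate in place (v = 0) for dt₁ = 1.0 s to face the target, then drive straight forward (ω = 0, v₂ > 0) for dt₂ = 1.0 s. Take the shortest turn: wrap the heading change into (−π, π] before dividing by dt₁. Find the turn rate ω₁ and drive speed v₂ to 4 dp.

heading to target = atan2(3−0, -1.5−1.5) = 2.3562
Δθ = wrap(2.3562 − -1.8326) = -2.0944; ω₁ = Δθ/dt₁ = -2.0944
distance = √((-1.5−1.5)² + (3−0)²) = 4.2426; v₂ = distance/dt₂ = 4.2426

ω₁ = -2.0944, v₂ = 4.2426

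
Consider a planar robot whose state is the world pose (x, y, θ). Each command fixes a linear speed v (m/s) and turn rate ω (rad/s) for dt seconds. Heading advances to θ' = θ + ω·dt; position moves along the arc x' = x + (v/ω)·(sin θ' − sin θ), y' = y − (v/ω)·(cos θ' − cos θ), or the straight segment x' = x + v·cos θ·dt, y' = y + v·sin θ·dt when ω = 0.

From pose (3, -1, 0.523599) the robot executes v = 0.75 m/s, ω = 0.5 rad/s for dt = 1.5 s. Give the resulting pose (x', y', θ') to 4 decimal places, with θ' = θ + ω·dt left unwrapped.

(3.6842, -0.1402, 1.2736)

θ' = 0.5236 + 0.5·1.5 = 1.2736
R = v/ω = 0.75/0.5 = 1.5000
x' = 3 + 1.5000·(sin 1.2736 − sin 0.5236) = 3.6842
y' = -1 − 1.5000·(cos 1.2736 − cos 0.5236) = -0.1402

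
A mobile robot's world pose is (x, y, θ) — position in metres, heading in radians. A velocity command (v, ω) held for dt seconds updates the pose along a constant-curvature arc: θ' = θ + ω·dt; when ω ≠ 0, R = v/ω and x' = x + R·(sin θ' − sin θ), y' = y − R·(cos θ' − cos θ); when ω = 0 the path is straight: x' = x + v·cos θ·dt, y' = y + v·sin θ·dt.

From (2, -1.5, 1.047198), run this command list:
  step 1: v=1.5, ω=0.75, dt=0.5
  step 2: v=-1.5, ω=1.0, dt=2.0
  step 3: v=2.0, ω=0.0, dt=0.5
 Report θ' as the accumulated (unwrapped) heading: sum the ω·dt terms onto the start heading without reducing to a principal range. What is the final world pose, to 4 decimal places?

(3.1839, -2.7365, 3.4222)

step 1: θ'=1.4222 (R=2.0000) → pose (2.2459, -0.7961, 1.4222)
step 2: θ'=3.4222 (R=-1.5000) → pose (4.1448, -2.4595, 3.4222)
step 3: θ'=3.4222 (straight) → pose (3.1839, -2.7365, 3.4222)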